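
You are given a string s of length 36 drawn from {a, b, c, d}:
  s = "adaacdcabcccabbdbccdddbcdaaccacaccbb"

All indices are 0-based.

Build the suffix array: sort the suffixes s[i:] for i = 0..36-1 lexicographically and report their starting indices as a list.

sorted suffixes:
  #0 SA[0]=25  'aaccacaccbb'
  #1 SA[1]=2  'aacdcabcccabbdbccdddbcdaaccacaccbb'
  #2 SA[2]=12  'abbdbccdddbcdaaccacaccbb'
  #3 SA[3]=7  'abcccabbdbccdddbcdaaccacaccbb'
  #4 SA[4]=29  'acaccbb'
  #5 SA[5]=26  'accacaccbb'
  #6 SA[6]=31  'accbb'
  #7 SA[7]=3  'acdcabcccabbdbccdddbcdaaccacaccbb'
  #8 SA[8]=0  'adaacdcabcccabbdbccdddbcdaaccacaccbb'
  #9 SA[9]=35  'b'
  #10 SA[10]=34  'bb'
  #11 SA[11]=13  'bbdbccdddbcdaaccacaccbb'
  #12 SA[12]=8  'bcccabbdbccdddbcdaaccacaccbb'
  #13 SA[13]=16  'bccdddbcdaaccacaccbb'
  #14 SA[14]=22  'bcdaaccacaccbb'
  #15 SA[15]=14  'bdbccdddbcdaaccacaccbb'
  #16 SA[16]=11  'cabbdbccdddbcdaaccacaccbb'
  #17 SA[17]=6  'cabcccabbdbccdddbcdaaccacaccbb'
  #18 SA[18]=28  'cacaccbb'
  #19 SA[19]=30  'caccbb'
  #20 SA[20]=33  'cbb'
  #21 SA[21]=10  'ccabbdbccdddbcdaaccacaccbb'
  #22 SA[22]=27  'ccacaccbb'
  #23 SA[23]=32  'ccbb'
  #24 SA[24]=9  'cccabbdbccdddbcdaaccacaccbb'
  #25 SA[25]=17  'ccdddbcdaaccacaccbb'
  #26 SA[26]=23  'cdaaccacaccbb'
  #27 SA[27]=4  'cdcabcccabbdbccdddbcdaaccacaccbb'
  #28 SA[28]=18  'cdddbcdaaccacaccbb'
  #29 SA[29]=24  'daaccacaccbb'
  #30 SA[30]=1  'daacdcabcccabbdbccdddbcdaaccacaccbb'
  #31 SA[31]=15  'dbccdddbcdaaccacaccbb'
  #32 SA[32]=21  'dbcdaaccacaccbb'
  #33 SA[33]=5  'dcabcccabbdbccdddbcdaaccacaccbb'
  #34 SA[34]=20  'ddbcdaaccacaccbb'
  #35 SA[35]=19  'dddbcdaaccacaccbb'

[25, 2, 12, 7, 29, 26, 31, 3, 0, 35, 34, 13, 8, 16, 22, 14, 11, 6, 28, 30, 33, 10, 27, 32, 9, 17, 23, 4, 18, 24, 1, 15, 21, 5, 20, 19]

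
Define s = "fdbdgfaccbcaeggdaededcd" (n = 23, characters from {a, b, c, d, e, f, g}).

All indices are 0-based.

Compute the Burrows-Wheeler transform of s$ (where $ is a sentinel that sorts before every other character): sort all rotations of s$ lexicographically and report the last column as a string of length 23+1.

dfdccdbcadcgfeebdaag$gde

rank  rotation                  last
    0  $fdbdgfaccbcaeggdaededcd  d
    1  accbcaeggdaededcd$fdbdgf  f
    2  aededcd$fdbdgfaccbcaeggd  d
    3  aeggdaededcd$fdbdgfaccbc  c
    4  bcaeggdaededcd$fdbdgfacc  c
    5  bdgfaccbcaeggdaededcd$fd  d
    6  caeggdaededcd$fdbdgfaccb  b
    7  cbcaeggdaededcd$fdbdgfac  c
    8  ccbcaeggdaededcd$fdbdgfa  a
    9  cd$fdbdgfaccbcaeggdaeded  d
   10  d$fdbdgfaccbcaeggdaededc  c
   11  daededcd$fdbdgfaccbcaegg  g
   12  dbdgfaccbcaeggdaededcd$f  f
   13  dcd$fdbdgfaccbcaeggdaede  e
   14  dedcd$fdbdgfaccbcaeggdae  e
   15  dgfaccbcaeggdaededcd$fdb  b
   16  edcd$fdbdgfaccbcaeggdaed  d
   17  ededcd$fdbdgfaccbcaeggda  a
   18  eggdaededcd$fdbdgfaccbca  a
   19  faccbcaeggdaededcd$fdbdg  g
   20  fdbdgfaccbcaeggdaededcd$  $
   21  gdaededcd$fdbdgfaccbcaeg  g
   22  gfaccbcaeggdaededcd$fdbd  d
   23  ggdaededcd$fdbdgfaccbcae  e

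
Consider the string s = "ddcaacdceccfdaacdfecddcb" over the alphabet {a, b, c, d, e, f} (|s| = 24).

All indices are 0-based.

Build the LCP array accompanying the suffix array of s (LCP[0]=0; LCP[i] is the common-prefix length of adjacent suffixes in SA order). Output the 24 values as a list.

rank | idx | suffix
   0 |   3 | aacdceccfdaacdfecddcb
   1 |  13 | aacdfecddcb
   2 |   4 | acdceccfdaacdfecddcb
   3 |  14 | acdfecddcb
   4 |  23 | b
   5 |   2 | caacdceccfdaacdfecddcb
   6 |  22 | cb
   7 |   9 | ccfdaacdfecddcb
   8 |   5 | cdceccfdaacdfecddcb
   9 |  19 | cddcb
  10 |  15 | cdfecddcb
  11 |   7 | ceccfdaacdfecddcb
  12 |  10 | cfdaacdfecddcb
  13 |  12 | daacdfecddcb
  14 |   1 | dcaacdceccfdaacdfecddcb
  15 |  21 | dcb
  16 |   6 | dceccfdaacdfecddcb
  17 |   0 | ddcaacdceccfdaacdfecddcb
  18 |  20 | ddcb
  19 |  16 | dfecddcb
  20 |   8 | eccfdaacdfecddcb
  21 |  18 | ecddcb
  22 |  11 | fdaacdfecddcb
  23 |  17 | fecddcb

SA = [3, 13, 4, 14, 23, 2, 22, 9, 5, 19, 15, 7, 10, 12, 1, 21, 6, 0, 20, 16, 8, 18, 11, 17]
rank  pair      lcp
   1  s[3:],s[13:]  4  'aacd'
   2  s[13:],s[4:]  1  'a'
   3  s[4:],s[14:]  3  'acd'
   4  s[14:],s[23:]  0  ''
   5  s[23:],s[2:]  0  ''
   6  s[2:],s[22:]  1  'c'
   7  s[22:],s[9:]  1  'c'
   8  s[9:],s[5:]  1  'c'
   9  s[5:],s[19:]  2  'cd'
  10  s[19:],s[15:]  2  'cd'
  11  s[15:],s[7:]  1  'c'
  12  s[7:],s[10:]  1  'c'
  13  s[10:],s[12:]  0  ''
  14  s[12:],s[1:]  1  'd'
  15  s[1:],s[21:]  2  'dc'
  16  s[21:],s[6:]  2  'dc'
  17  s[6:],s[0:]  1  'd'
  18  s[0:],s[20:]  3  'ddc'
  19  s[20:],s[16:]  1  'd'
  20  s[16:],s[8:]  0  ''
  21  s[8:],s[18:]  2  'ec'
  22  s[18:],s[11:]  0  ''
  23  s[11:],s[17:]  1  'f'

[0, 4, 1, 3, 0, 0, 1, 1, 1, 2, 2, 1, 1, 0, 1, 2, 2, 1, 3, 1, 0, 2, 0, 1]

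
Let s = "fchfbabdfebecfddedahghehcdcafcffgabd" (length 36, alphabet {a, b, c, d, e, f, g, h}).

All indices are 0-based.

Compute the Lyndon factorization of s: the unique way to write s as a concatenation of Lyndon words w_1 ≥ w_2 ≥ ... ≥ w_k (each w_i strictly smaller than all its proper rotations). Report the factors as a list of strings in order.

emit factor 1: 'f' (i=0, period=1)
emit factor 2: 'chf' (i=1, period=3)
emit factor 3: 'b' (i=4, period=1)
emit factor 4: 'abdfebecfddedahghehcdcafcffg' (i=5, period=28)
emit factor 5: 'abd' (i=33, period=3)

["f", "chf", "b", "abdfebecfddedahghehcdcafcffg", "abd"]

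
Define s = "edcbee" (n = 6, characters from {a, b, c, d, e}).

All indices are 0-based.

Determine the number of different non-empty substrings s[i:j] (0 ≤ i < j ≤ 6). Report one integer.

19

sorted suffixes:
  #0 SA[0]=3  'bee'
  #1 SA[1]=2  'cbee'
  #2 SA[2]=1  'dcbee'
  #3 SA[3]=5  'e'
  #4 SA[4]=0  'edcbee'
  #5 SA[5]=4  'ee'

SA = [3, 2, 1, 5, 0, 4]
i: (SA[i-1],SA[i]) lcp shared
  1: (3,2) 0 ''
  2: (2,1) 0 ''
  3: (1,5) 0 ''
  4: (5,0) 1 'e'
  5: (0,4) 1 'e'

n(n+1)/2 = 6·7/2 = 21
Σ LCP = 0 + 0 + 0 + 0 + 1 + 1 = 2
distinct = 21 − 2 = 19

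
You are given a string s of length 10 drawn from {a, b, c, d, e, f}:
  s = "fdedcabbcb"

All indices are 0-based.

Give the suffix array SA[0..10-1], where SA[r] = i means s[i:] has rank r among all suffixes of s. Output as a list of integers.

[5, 9, 6, 7, 4, 8, 3, 1, 2, 0]

rank→(start, suffix):
  0 → (5, 'abbcb')
  1 → (9, 'b')
  2 → (6, 'bbcb')
  3 → (7, 'bcb')
  4 → (4, 'cabbcb')
  5 → (8, 'cb')
  6 → (3, 'dcabbcb')
  7 → (1, 'dedcabbcb')
  8 → (2, 'edcabbcb')
  9 → (0, 'fdedcabbcb')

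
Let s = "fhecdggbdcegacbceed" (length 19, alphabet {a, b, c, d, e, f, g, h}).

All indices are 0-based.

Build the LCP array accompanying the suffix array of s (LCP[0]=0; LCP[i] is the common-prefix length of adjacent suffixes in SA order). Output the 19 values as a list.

rank | idx | suffix
   0 |  12 | acbceed
   1 |  14 | bceed
   2 |   7 | bdcegacbceed
   3 |  13 | cbceed
   4 |   3 | cdggbdcegacbceed
   5 |  15 | ceed
   6 |   9 | cegacbceed
   7 |  18 | d
   8 |   8 | dcegacbceed
   9 |   4 | dggbdcegacbceed
  10 |   2 | ecdggbdcegacbceed
  11 |  17 | ed
  12 |  16 | eed
  13 |  10 | egacbceed
  14 |   0 | fhecdggbdcegacbceed
  15 |  11 | gacbceed
  16 |   6 | gbdcegacbceed
  17 |   5 | ggbdcegacbceed
  18 |   1 | hecdggbdcegacbceed

SA = [12, 14, 7, 13, 3, 15, 9, 18, 8, 4, 2, 17, 16, 10, 0, 11, 6, 5, 1]
[i] adj suffixes → lcp
  [1] 12/14 → 0 ('')
  [2] 14/7 → 1 ('b')
  [3] 7/13 → 0 ('')
  [4] 13/3 → 1 ('c')
  [5] 3/15 → 1 ('c')
  [6] 15/9 → 2 ('ce')
  [7] 9/18 → 0 ('')
  [8] 18/8 → 1 ('d')
  [9] 8/4 → 1 ('d')
  [10] 4/2 → 0 ('')
  [11] 2/17 → 1 ('e')
  [12] 17/16 → 1 ('e')
  [13] 16/10 → 1 ('e')
  [14] 10/0 → 0 ('')
  [15] 0/11 → 0 ('')
  [16] 11/6 → 1 ('g')
  [17] 6/5 → 1 ('g')
  [18] 5/1 → 0 ('')

[0, 0, 1, 0, 1, 1, 2, 0, 1, 1, 0, 1, 1, 1, 0, 0, 1, 1, 0]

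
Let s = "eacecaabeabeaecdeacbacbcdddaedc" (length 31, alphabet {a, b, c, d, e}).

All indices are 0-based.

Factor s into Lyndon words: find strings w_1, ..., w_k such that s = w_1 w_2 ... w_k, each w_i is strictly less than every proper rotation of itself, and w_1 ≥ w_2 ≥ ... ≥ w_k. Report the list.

["e", "acec", "aabeabeaecdeacbacbcdddaedc"]

emit factor 1: 'e' (i=0, period=1)
emit factor 2: 'acec' (i=1, period=4)
emit factor 3: 'aabeabeaecdeacbacbcdddaedc' (i=5, period=26)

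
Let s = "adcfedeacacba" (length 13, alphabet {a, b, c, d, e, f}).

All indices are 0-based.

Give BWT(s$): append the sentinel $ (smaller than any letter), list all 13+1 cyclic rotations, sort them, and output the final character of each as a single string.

rank  rotation        last
    0  $adcfedeacacba  a
    1  a$adcfedeacacb  b
    2  acacba$adcfede  e
    3  acba$adcfedeac  c
    4  adcfedeacacba$  $
    5  ba$adcfedeacac  c
    6  cacba$adcfedea  a
    7  cba$adcfedeaca  a
    8  cfedeacacba$ad  d
    9  dcfedeacacba$a  a
   10  deacacba$adcfe  e
   11  eacacba$adcfed  d
   12  edeacacba$adcf  f
   13  fedeacacba$adc  c

abec$caadaedfc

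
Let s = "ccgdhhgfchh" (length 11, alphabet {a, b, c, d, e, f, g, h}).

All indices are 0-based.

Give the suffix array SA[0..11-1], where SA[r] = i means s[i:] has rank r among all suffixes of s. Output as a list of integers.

[0, 1, 8, 3, 7, 2, 6, 10, 5, 9, 4]

rank→(start, suffix):
  0 → (0, 'ccgdhhgfchh')
  1 → (1, 'cgdhhgfchh')
  2 → (8, 'chh')
  3 → (3, 'dhhgfchh')
  4 → (7, 'fchh')
  5 → (2, 'gdhhgfchh')
  6 → (6, 'gfchh')
  7 → (10, 'h')
  8 → (5, 'hgfchh')
  9 → (9, 'hh')
  10 → (4, 'hhgfchh')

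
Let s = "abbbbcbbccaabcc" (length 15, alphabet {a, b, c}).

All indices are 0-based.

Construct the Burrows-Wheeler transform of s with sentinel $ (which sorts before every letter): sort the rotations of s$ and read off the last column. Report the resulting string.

cc$aabbcbabccbbb

rank  rotation          last
    0  $abbbbcbbccaabcc  c
    1  aabcc$abbbbcbbcc  c
    2  abbbbcbbccaabcc$  $
    3  abcc$abbbbcbbcca  a
    4  bbbbcbbccaabcc$a  a
    5  bbbcbbccaabcc$ab  b
    6  bbcbbccaabcc$abb  b
    7  bbccaabcc$abbbbc  c
    8  bcbbccaabcc$abbb  b
    9  bcc$abbbbcbbccaa  a
   10  bccaabcc$abbbbcb  b
   11  c$abbbbcbbccaabc  c
   12  caabcc$abbbbcbbc  c
   13  cbbccaabcc$abbbb  b
   14  cc$abbbbcbbccaab  b
   15  ccaabcc$abbbbcbb  b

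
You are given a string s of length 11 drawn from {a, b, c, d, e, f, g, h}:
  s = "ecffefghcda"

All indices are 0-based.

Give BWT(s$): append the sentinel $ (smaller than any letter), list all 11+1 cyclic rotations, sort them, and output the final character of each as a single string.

adhec$ffcefg

rank  rotation      last
    0  $ecffefghcda  a
    1  a$ecffefghcd  d
    2  cda$ecffefgh  h
    3  cffefghcda$e  e
    4  da$ecffefghc  c
    5  ecffefghcda$  $
    6  efghcda$ecff  f
    7  fefghcda$ecf  f
    8  ffefghcda$ec  c
    9  fghcda$ecffe  e
   10  ghcda$ecffef  f
   11  hcda$ecffefg  g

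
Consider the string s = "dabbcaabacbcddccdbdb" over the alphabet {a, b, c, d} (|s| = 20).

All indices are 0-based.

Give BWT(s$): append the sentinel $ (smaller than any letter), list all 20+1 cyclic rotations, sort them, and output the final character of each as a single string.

rank  rotation               last
    0  $dabbcaabacbcddccdbdb  b
    1  aabacbcddccdbdb$dabbc  c
    2  abacbcddccdbdb$dabbca  a
    3  abbcaabacbcddccdbdb$d  d
    4  acbcddccdbdb$dabbcaab  b
    5  b$dabbcaabacbcddccdbd  d
    6  bacbcddccdbdb$dabbcaa  a
    7  bbcaabacbcddccdbdb$da  a
    8  bcaabacbcddccdbdb$dab  b
    9  bcddccdbdb$dabbcaabac  c
   10  bdb$dabbcaabacbcddccd  d
   11  caabacbcddccdbdb$dabb  b
   12  cbcddccdbdb$dabbcaaba  a
   13  ccdbdb$dabbcaabacbcdd  d
   14  cdbdb$dabbcaabacbcddc  c
   15  cddccdbdb$dabbcaabacb  b
   16  dabbcaabacbcddccdbdb$  $
   17  db$dabbcaabacbcddccdb  b
   18  dbdb$dabbcaabacbcddcc  c
   19  dccdbdb$dabbcaabacbcd  d
   20  ddccdbdb$dabbcaabacbc  c

bcadbdaabcdbadcb$bcdc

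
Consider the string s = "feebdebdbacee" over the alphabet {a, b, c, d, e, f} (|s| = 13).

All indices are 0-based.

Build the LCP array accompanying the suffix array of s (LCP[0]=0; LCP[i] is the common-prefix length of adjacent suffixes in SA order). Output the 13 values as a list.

[0, 0, 1, 2, 0, 0, 1, 0, 1, 3, 1, 2, 0]

rank | idx | suffix
   0 |   9 | acee
   1 |   8 | bacee
   2 |   6 | bdbacee
   3 |   3 | bdebdbacee
   4 |  10 | cee
   5 |   7 | dbacee
   6 |   4 | debdbacee
   7 |  12 | e
   8 |   5 | ebdbacee
   9 |   2 | ebdebdbacee
  10 |  11 | ee
  11 |   1 | eebdebdbacee
  12 |   0 | feebdebdbacee

SA = [9, 8, 6, 3, 10, 7, 4, 12, 5, 2, 11, 1, 0]
rank  pair      lcp
   1  s[9:],s[8:]  0  ''
   2  s[8:],s[6:]  1  'b'
   3  s[6:],s[3:]  2  'bd'
   4  s[3:],s[10:]  0  ''
   5  s[10:],s[7:]  0  ''
   6  s[7:],s[4:]  1  'd'
   7  s[4:],s[12:]  0  ''
   8  s[12:],s[5:]  1  'e'
   9  s[5:],s[2:]  3  'ebd'
  10  s[2:],s[11:]  1  'e'
  11  s[11:],s[1:]  2  'ee'
  12  s[1:],s[0:]  0  ''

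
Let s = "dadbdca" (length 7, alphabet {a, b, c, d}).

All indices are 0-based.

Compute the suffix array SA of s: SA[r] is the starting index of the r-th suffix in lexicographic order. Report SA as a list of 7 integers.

[6, 1, 3, 5, 0, 2, 4]

sorted suffixes:
  #0 SA[0]=6  'a'
  #1 SA[1]=1  'adbdca'
  #2 SA[2]=3  'bdca'
  #3 SA[3]=5  'ca'
  #4 SA[4]=0  'dadbdca'
  #5 SA[5]=2  'dbdca'
  #6 SA[6]=4  'dca'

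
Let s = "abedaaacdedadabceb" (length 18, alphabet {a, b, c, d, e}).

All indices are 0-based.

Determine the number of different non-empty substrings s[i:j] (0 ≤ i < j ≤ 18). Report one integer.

152

sorted suffixes:
  #0 SA[0]=4  'aaacdedadabceb'
  #1 SA[1]=5  'aacdedadabceb'
  #2 SA[2]=13  'abceb'
  #3 SA[3]=0  'abedaaacdedadabceb'
  #4 SA[4]=6  'acdedadabceb'
  #5 SA[5]=11  'adabceb'
  #6 SA[6]=17  'b'
  #7 SA[7]=14  'bceb'
  #8 SA[8]=1  'bedaaacdedadabceb'
  #9 SA[9]=7  'cdedadabceb'
  #10 SA[10]=15  'ceb'
  #11 SA[11]=3  'daaacdedadabceb'
  #12 SA[12]=12  'dabceb'
  #13 SA[13]=10  'dadabceb'
  #14 SA[14]=8  'dedadabceb'
  #15 SA[15]=16  'eb'
  #16 SA[16]=2  'edaaacdedadabceb'
  #17 SA[17]=9  'edadabceb'

SA = [4, 5, 13, 0, 6, 11, 17, 14, 1, 7, 15, 3, 12, 10, 8, 16, 2, 9]
[i] adj suffixes → lcp
  [1] 4/5 → 2 ('aa')
  [2] 5/13 → 1 ('a')
  [3] 13/0 → 2 ('ab')
  [4] 0/6 → 1 ('a')
  [5] 6/11 → 1 ('a')
  [6] 11/17 → 0 ('')
  [7] 17/14 → 1 ('b')
  [8] 14/1 → 1 ('b')
  [9] 1/7 → 0 ('')
  [10] 7/15 → 1 ('c')
  [11] 15/3 → 0 ('')
  [12] 3/12 → 2 ('da')
  [13] 12/10 → 2 ('da')
  [14] 10/8 → 1 ('d')
  [15] 8/16 → 0 ('')
  [16] 16/2 → 1 ('e')
  [17] 2/9 → 3 ('eda')

n(n+1)/2 = 18·19/2 = 171
Σ LCP = 0 + 2 + 1 + 2 + 1 + 1 + 0 + 1 + 1 + 0 + 1 + 0 + 2 + 2 + 1 + 0 + 1 + 3 = 19
distinct = 171 − 19 = 152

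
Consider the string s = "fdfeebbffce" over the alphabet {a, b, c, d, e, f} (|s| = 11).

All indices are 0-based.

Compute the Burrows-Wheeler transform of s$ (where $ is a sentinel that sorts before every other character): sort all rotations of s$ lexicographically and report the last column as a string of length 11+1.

eebffceff$db

rank  rotation      last
    0  $fdfeebbffce  e
    1  bbffce$fdfee  e
    2  bffce$fdfeeb  b
    3  ce$fdfeebbff  f
    4  dfeebbffce$f  f
    5  e$fdfeebbffc  c
    6  ebbffce$fdfe  e
    7  eebbffce$fdf  f
    8  fce$fdfeebbf  f
    9  fdfeebbffce$  $
   10  feebbffce$fd  d
   11  ffce$fdfeebb  b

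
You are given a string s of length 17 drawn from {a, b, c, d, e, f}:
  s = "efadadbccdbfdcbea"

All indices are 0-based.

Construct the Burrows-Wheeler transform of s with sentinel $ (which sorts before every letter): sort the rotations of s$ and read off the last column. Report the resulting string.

aefddcddbcaacfb$eb

rank  rotation            last
    0  $efadadbccdbfdcbea  a
    1  a$efadadbccdbfdcbe  e
    2  adadbccdbfdcbea$ef  f
    3  adbccdbfdcbea$efad  d
    4  bccdbfdcbea$efadad  d
    5  bea$efadadbccdbfdc  c
    6  bfdcbea$efadadbccd  d
    7  cbea$efadadbccdbfd  d
    8  ccdbfdcbea$efadadb  b
    9  cdbfdcbea$efadadbc  c
   10  dadbccdbfdcbea$efa  a
   11  dbccdbfdcbea$efada  a
   12  dbfdcbea$efadadbcc  c
   13  dcbea$efadadbccdbf  f
   14  ea$efadadbccdbfdcb  b
   15  efadadbccdbfdcbea$  $
   16  fadadbccdbfdcbea$e  e
   17  fdcbea$efadadbccdb  b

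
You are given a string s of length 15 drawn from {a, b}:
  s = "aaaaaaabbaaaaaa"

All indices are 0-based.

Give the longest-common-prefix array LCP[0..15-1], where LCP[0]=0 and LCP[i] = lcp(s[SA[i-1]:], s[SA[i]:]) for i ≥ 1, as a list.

[0, 1, 2, 3, 4, 5, 6, 6, 5, 4, 3, 2, 1, 0, 1]

rank | idx | suffix
   0 |  14 | a
   1 |  13 | aa
   2 |  12 | aaa
   3 |  11 | aaaa
   4 |  10 | aaaaa
   5 |   9 | aaaaaa
   6 |   0 | aaaaaaabbaaaaaa
   7 |   1 | aaaaaabbaaaaaa
   8 |   2 | aaaaabbaaaaaa
   9 |   3 | aaaabbaaaaaa
  10 |   4 | aaabbaaaaaa
  11 |   5 | aabbaaaaaa
  12 |   6 | abbaaaaaa
  13 |   8 | baaaaaa
  14 |   7 | bbaaaaaa

SA = [14, 13, 12, 11, 10, 9, 0, 1, 2, 3, 4, 5, 6, 8, 7]
i: (SA[i-1],SA[i]) lcp shared
  1: (14,13) 1 'a'
  2: (13,12) 2 'aa'
  3: (12,11) 3 'aaa'
  4: (11,10) 4 'aaaa'
  5: (10,9) 5 'aaaaa'
  6: (9,0) 6 'aaaaaa'
  7: (0,1) 6 'aaaaaa'
  8: (1,2) 5 'aaaaa'
  9: (2,3) 4 'aaaa'
  10: (3,4) 3 'aaa'
  11: (4,5) 2 'aa'
  12: (5,6) 1 'a'
  13: (6,8) 0 ''
  14: (8,7) 1 'b'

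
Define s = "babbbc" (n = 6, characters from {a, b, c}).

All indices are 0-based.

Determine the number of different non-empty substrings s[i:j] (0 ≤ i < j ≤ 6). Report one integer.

17

rank→(start, suffix):
  0 → (1, 'abbbc')
  1 → (0, 'babbbc')
  2 → (2, 'bbbc')
  3 → (3, 'bbc')
  4 → (4, 'bc')
  5 → (5, 'c')

SA = [1, 0, 2, 3, 4, 5]
rank  pair      lcp
   1  s[1:],s[0:]  0  ''
   2  s[0:],s[2:]  1  'b'
   3  s[2:],s[3:]  2  'bb'
   4  s[3:],s[4:]  1  'b'
   5  s[4:],s[5:]  0  ''

n(n+1)/2 = 6·7/2 = 21
Σ LCP = 0 + 0 + 1 + 2 + 1 + 0 = 4
distinct = 21 − 4 = 17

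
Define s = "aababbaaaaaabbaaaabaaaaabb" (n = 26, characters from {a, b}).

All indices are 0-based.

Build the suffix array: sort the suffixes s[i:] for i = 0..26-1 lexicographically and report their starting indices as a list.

sorted suffixes:
  #0 SA[0]=6  'aaaaaabbaaaabaaaaabb'
  #1 SA[1]=19  'aaaaabb'
  #2 SA[2]=7  'aaaaabbaaaabaaaaabb'
  #3 SA[3]=14  'aaaabaaaaabb'
  #4 SA[4]=20  'aaaabb'
  #5 SA[5]=8  'aaaabbaaaabaaaaabb'
  #6 SA[6]=15  'aaabaaaaabb'
  #7 SA[7]=21  'aaabb'
  #8 SA[8]=9  'aaabbaaaabaaaaabb'
  #9 SA[9]=16  'aabaaaaabb'
  #10 SA[10]=0  'aababbaaaaaabbaaaabaaaaabb'
  #11 SA[11]=22  'aabb'
  #12 SA[12]=10  'aabbaaaabaaaaabb'
  #13 SA[13]=17  'abaaaaabb'
  #14 SA[14]=1  'ababbaaaaaabbaaaabaaaaabb'
  #15 SA[15]=23  'abb'
  #16 SA[16]=3  'abbaaaaaabbaaaabaaaaabb'
  #17 SA[17]=11  'abbaaaabaaaaabb'
  #18 SA[18]=25  'b'
  #19 SA[19]=5  'baaaaaabbaaaabaaaaabb'
  #20 SA[20]=18  'baaaaabb'
  #21 SA[21]=13  'baaaabaaaaabb'
  #22 SA[22]=2  'babbaaaaaabbaaaabaaaaabb'
  #23 SA[23]=24  'bb'
  #24 SA[24]=4  'bbaaaaaabbaaaabaaaaabb'
  #25 SA[25]=12  'bbaaaabaaaaabb'

[6, 19, 7, 14, 20, 8, 15, 21, 9, 16, 0, 22, 10, 17, 1, 23, 3, 11, 25, 5, 18, 13, 2, 24, 4, 12]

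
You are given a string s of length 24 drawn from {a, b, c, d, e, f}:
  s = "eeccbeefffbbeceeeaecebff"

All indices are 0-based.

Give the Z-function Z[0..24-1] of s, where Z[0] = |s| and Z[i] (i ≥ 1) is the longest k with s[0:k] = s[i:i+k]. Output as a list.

[24, 1, 0, 0, 0, 2, 1, 0, 0, 0, 0, 0, 1, 0, 2, 2, 1, 0, 1, 0, 1, 0, 0, 0]

Z[0]=24
i=1: outside box; Z[1]=1 scan→box=[1,2)
i=2: outside box; Z[2]=0
i=3: outside box; Z[3]=0
i=4: outside box; Z[4]=0
i=5: outside box; Z[5]=2 scan→box=[5,7)
i=6: min(r-i=1, Z[1]=1)=1; Z[6]=1
i=7: outside box; Z[7]=0
i=8: outside box; Z[8]=0
i=9: outside box; Z[9]=0
i=10: outside box; Z[10]=0
i=11: outside box; Z[11]=0
i=12: outside box; Z[12]=1 scan→box=[12,13)
i=13: outside box; Z[13]=0
i=14: outside box; Z[14]=2 scan→box=[14,16)
i=15: min(r-i=1, Z[1]=1)=1; Z[15]=2 scan→box=[15,17)
i=16: min(r-i=1, Z[1]=1)=1; Z[16]=1
i=17: outside box; Z[17]=0
i=18: outside box; Z[18]=1 scan→box=[18,19)
i=19: outside box; Z[19]=0
i=20: outside box; Z[20]=1 scan→box=[20,21)
i=21: outside box; Z[21]=0
i=22: outside box; Z[22]=0
i=23: outside box; Z[23]=0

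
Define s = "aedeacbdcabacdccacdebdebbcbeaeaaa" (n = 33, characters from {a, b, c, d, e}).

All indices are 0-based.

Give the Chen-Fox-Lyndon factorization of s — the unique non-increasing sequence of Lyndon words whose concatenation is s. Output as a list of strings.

["aede", "acbdc", "abacdccacdebdebbcbeae", "a", "a", "a"]

emit factor 1: 'aede' (i=0, period=4)
emit factor 2: 'acbdc' (i=4, period=5)
emit factor 3: 'abacdccacdebdebbcbeae' (i=9, period=21)
emit factor 4: 'a' (i=30, period=1)
emit factor 5: 'a' (i=31, period=1)
emit factor 6: 'a' (i=32, period=1)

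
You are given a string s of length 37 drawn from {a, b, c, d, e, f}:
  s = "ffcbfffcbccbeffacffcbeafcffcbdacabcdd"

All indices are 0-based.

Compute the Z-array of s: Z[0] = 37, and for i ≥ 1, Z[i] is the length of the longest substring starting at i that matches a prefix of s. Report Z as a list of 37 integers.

[37, 1, 0, 0, 2, 4, 1, 0, 0, 0, 0, 0, 0, 2, 1, 0, 0, 4, 1, 0, 0, 0, 0, 1, 0, 4, 1, 0, 0, 0, 0, 0, 0, 0, 0, 0, 0]

Z[0]=37
i=1: outside box; Z[1]=1 grow→box=[1,2)
i=2: outside box; Z[2]=0
i=3: outside box; Z[3]=0
i=4: outside box; Z[4]=2 grow→box=[4,6)
i=5: min(r-i=1, Z[1]=1)=1; Z[5]=4 grow→box=[5,9)
i=6: min(r-i=3, Z[1]=1)=1; Z[6]=1
i=7: min(r-i=2, Z[2]=0)=0; Z[7]=0
i=8: min(r-i=1, Z[3]=0)=0; Z[8]=0
i=9: outside box; Z[9]=0
i=10: outside box; Z[10]=0
i=11: outside box; Z[11]=0
i=12: outside box; Z[12]=0
i=13: outside box; Z[13]=2 grow→box=[13,15)
i=14: min(r-i=1, Z[1]=1)=1; Z[14]=1
i=15: outside box; Z[15]=0
i=16: outside box; Z[16]=0
i=17: outside box; Z[17]=4 grow→box=[17,21)
i=18: min(r-i=3, Z[1]=1)=1; Z[18]=1
i=19: min(r-i=2, Z[2]=0)=0; Z[19]=0
i=20: min(r-i=1, Z[3]=0)=0; Z[20]=0
i=21: outside box; Z[21]=0
i=22: outside box; Z[22]=0
i=23: outside box; Z[23]=1 grow→box=[23,24)
i=24: outside box; Z[24]=0
i=25: outside box; Z[25]=4 grow→box=[25,29)
i=26: min(r-i=3, Z[1]=1)=1; Z[26]=1
i=27: min(r-i=2, Z[2]=0)=0; Z[27]=0
i=28: min(r-i=1, Z[3]=0)=0; Z[28]=0
i=29: outside box; Z[29]=0
i=30: outside box; Z[30]=0
i=31: outside box; Z[31]=0
i=32: outside box; Z[32]=0
i=33: outside box; Z[33]=0
i=34: outside box; Z[34]=0
i=35: outside box; Z[35]=0
i=36: outside box; Z[36]=0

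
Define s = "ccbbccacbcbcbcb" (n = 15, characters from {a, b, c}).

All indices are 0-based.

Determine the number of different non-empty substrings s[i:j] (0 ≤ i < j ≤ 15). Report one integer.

rank→(start, suffix):
  0 → (6, 'acbcbcbcb')
  1 → (14, 'b')
  2 → (2, 'bbccacbcbcbcb')
  3 → (12, 'bcb')
  4 → (10, 'bcbcb')
  5 → (8, 'bcbcbcb')
  6 → (3, 'bccacbcbcbcb')
  7 → (5, 'cacbcbcbcb')
  8 → (13, 'cb')
  9 → (1, 'cbbccacbcbcbcb')
  10 → (11, 'cbcb')
  11 → (9, 'cbcbcb')
  12 → (7, 'cbcbcbcb')
  13 → (4, 'ccacbcbcbcb')
  14 → (0, 'ccbbccacbcbcbcb')

SA = [6, 14, 2, 12, 10, 8, 3, 5, 13, 1, 11, 9, 7, 4, 0]
[i] adj suffixes → lcp
  [1] 6/14 → 0 ('')
  [2] 14/2 → 1 ('b')
  [3] 2/12 → 1 ('b')
  [4] 12/10 → 3 ('bcb')
  [5] 10/8 → 5 ('bcbcb')
  [6] 8/3 → 2 ('bc')
  [7] 3/5 → 0 ('')
  [8] 5/13 → 1 ('c')
  [9] 13/1 → 2 ('cb')
  [10] 1/11 → 2 ('cb')
  [11] 11/9 → 4 ('cbcb')
  [12] 9/7 → 6 ('cbcbcb')
  [13] 7/4 → 1 ('c')
  [14] 4/0 → 2 ('cc')

n(n+1)/2 = 15·16/2 = 120
Σ LCP = 0 + 0 + 1 + 1 + 3 + 5 + 2 + 0 + 1 + 2 + 2 + 4 + 6 + 1 + 2 = 30
distinct = 120 − 30 = 90

90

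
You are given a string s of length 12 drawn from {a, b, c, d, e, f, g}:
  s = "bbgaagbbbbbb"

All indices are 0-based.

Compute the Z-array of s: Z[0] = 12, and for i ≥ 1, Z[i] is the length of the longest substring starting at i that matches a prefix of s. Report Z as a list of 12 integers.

Z[0]=12
i=1: i≥r, start 0; Z[1]=1 scan→box=[1,2)
i=2: i≥r, start 0; Z[2]=0
i=3: i≥r, start 0; Z[3]=0
i=4: i≥r, start 0; Z[4]=0
i=5: i≥r, start 0; Z[5]=0
i=6: i≥r, start 0; Z[6]=2 scan→box=[6,8)
i=7: min(r-i=1, Z[1]=1)=1; Z[7]=2 scan→box=[7,9)
i=8: min(r-i=1, Z[1]=1)=1; Z[8]=2 scan→box=[8,10)
i=9: min(r-i=1, Z[1]=1)=1; Z[9]=2 scan→box=[9,11)
i=10: min(r-i=1, Z[1]=1)=1; Z[10]=2 scan→box=[10,12)
i=11: min(r-i=1, Z[1]=1)=1; Z[11]=1

[12, 1, 0, 0, 0, 0, 2, 2, 2, 2, 2, 1]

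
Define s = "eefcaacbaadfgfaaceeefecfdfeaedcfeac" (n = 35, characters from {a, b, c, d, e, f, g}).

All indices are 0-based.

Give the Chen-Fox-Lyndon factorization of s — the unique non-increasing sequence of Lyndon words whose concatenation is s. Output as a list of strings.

["eef", "c", "aacbaadfgfaaceeefecfdfeaedcfeac"]

emit factor 1: 'eef' (i=0, period=3)
emit factor 2: 'c' (i=3, period=1)
emit factor 3: 'aacbaadfgfaaceeefecfdfeaedcfeac' (i=4, period=31)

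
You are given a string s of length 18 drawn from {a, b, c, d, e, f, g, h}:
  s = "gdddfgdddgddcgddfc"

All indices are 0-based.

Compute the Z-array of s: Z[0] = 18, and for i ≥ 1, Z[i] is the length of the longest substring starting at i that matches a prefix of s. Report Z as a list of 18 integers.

Z[0]=18
i=1: outside box; Z[1]=0
i=2: outside box; Z[2]=0
i=3: outside box; Z[3]=0
i=4: outside box; Z[4]=0
i=5: outside box; Z[5]=4 extend→box=[5,9)
i=6: min(r-i=3, Z[1]=0)=0; Z[6]=0
i=7: min(r-i=2, Z[2]=0)=0; Z[7]=0
i=8: min(r-i=1, Z[3]=0)=0; Z[8]=0
i=9: outside box; Z[9]=3 extend→box=[9,12)
i=10: min(r-i=2, Z[1]=0)=0; Z[10]=0
i=11: min(r-i=1, Z[2]=0)=0; Z[11]=0
i=12: outside box; Z[12]=0
i=13: outside box; Z[13]=3 extend→box=[13,16)
i=14: min(r-i=2, Z[1]=0)=0; Z[14]=0
i=15: min(r-i=1, Z[2]=0)=0; Z[15]=0
i=16: outside box; Z[16]=0
i=17: outside box; Z[17]=0

[18, 0, 0, 0, 0, 4, 0, 0, 0, 3, 0, 0, 0, 3, 0, 0, 0, 0]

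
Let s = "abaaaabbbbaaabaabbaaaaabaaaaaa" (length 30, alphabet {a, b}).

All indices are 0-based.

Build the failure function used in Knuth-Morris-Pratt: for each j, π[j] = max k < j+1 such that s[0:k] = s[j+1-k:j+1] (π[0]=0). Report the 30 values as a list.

[0, 0, 1, 1, 1, 1, 2, 0, 0, 0, 1, 1, 1, 2, 3, 4, 2, 0, 1, 1, 1, 1, 1, 2, 3, 4, 5, 6, 1, 1]

π[0] = 0
j=1 s[j]='b': π[1]=0 (border '')
j=2 s[j]='a': π[2]=1 (border 'a')
j=3 s[j]='a': k: 1→0; π[3]=1 (border 'a')
j=4 s[j]='a': k: 1→0; π[4]=1 (border 'a')
j=5 s[j]='a': k: 1→0; π[5]=1 (border 'a')
j=6 s[j]='b': π[6]=2 (border 'ab')
j=7 s[j]='b': k: 2→0; π[7]=0 (border '')
j=8 s[j]='b': π[8]=0 (border '')
j=9 s[j]='b': π[9]=0 (border '')
j=10 s[j]='a': π[10]=1 (border 'a')
j=11 s[j]='a': k: 1→0; π[11]=1 (border 'a')
j=12 s[j]='a': k: 1→0; π[12]=1 (border 'a')
j=13 s[j]='b': π[13]=2 (border 'ab')
j=14 s[j]='a': π[14]=3 (border 'aba')
j=15 s[j]='a': π[15]=4 (border 'abaa')
j=16 s[j]='b': k: 4→1; π[16]=2 (border 'ab')
j=17 s[j]='b': k: 2→0; π[17]=0 (border '')
j=18 s[j]='a': π[18]=1 (border 'a')
j=19 s[j]='a': k: 1→0; π[19]=1 (border 'a')
j=20 s[j]='a': k: 1→0; π[20]=1 (border 'a')
j=21 s[j]='a': k: 1→0; π[21]=1 (border 'a')
j=22 s[j]='a': k: 1→0; π[22]=1 (border 'a')
j=23 s[j]='b': π[23]=2 (border 'ab')
j=24 s[j]='a': π[24]=3 (border 'aba')
j=25 s[j]='a': π[25]=4 (border 'abaa')
j=26 s[j]='a': π[26]=5 (border 'abaaa')
j=27 s[j]='a': π[27]=6 (border 'abaaaa')
j=28 s[j]='a': k: 6→1→0; π[28]=1 (border 'a')
j=29 s[j]='a': k: 1→0; π[29]=1 (border 'a')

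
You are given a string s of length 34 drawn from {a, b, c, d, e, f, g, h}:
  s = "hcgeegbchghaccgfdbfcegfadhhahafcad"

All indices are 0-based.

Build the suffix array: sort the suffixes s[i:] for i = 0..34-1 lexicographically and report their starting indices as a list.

[11, 32, 23, 29, 27, 6, 17, 31, 12, 19, 1, 13, 7, 33, 16, 24, 3, 4, 20, 22, 30, 18, 15, 5, 2, 21, 14, 9, 10, 28, 26, 0, 8, 25]

sorted suffixes:
  #0 SA[0]=11  'accgfdbfcegfadhhahafcad'
  #1 SA[1]=32  'ad'
  #2 SA[2]=23  'adhhahafcad'
  #3 SA[3]=29  'afcad'
  #4 SA[4]=27  'ahafcad'
  #5 SA[5]=6  'bchghaccgfdbfcegfadhhahafcad'
  #6 SA[6]=17  'bfcegfadhhahafcad'
  #7 SA[7]=31  'cad'
  #8 SA[8]=12  'ccgfdbfcegfadhhahafcad'
  #9 SA[9]=19  'cegfadhhahafcad'
  #10 SA[10]=1  'cgeegbchghaccgfdbfcegfadhhahafcad'
  #11 SA[11]=13  'cgfdbfcegfadhhahafcad'
  #12 SA[12]=7  'chghaccgfdbfcegfadhhahafcad'
  #13 SA[13]=33  'd'
  #14 SA[14]=16  'dbfcegfadhhahafcad'
  #15 SA[15]=24  'dhhahafcad'
  #16 SA[16]=3  'eegbchghaccgfdbfcegfadhhahafcad'
  #17 SA[17]=4  'egbchghaccgfdbfcegfadhhahafcad'
  #18 SA[18]=20  'egfadhhahafcad'
  #19 SA[19]=22  'fadhhahafcad'
  #20 SA[20]=30  'fcad'
  #21 SA[21]=18  'fcegfadhhahafcad'
  #22 SA[22]=15  'fdbfcegfadhhahafcad'
  #23 SA[23]=5  'gbchghaccgfdbfcegfadhhahafcad'
  #24 SA[24]=2  'geegbchghaccgfdbfcegfadhhahafcad'
  #25 SA[25]=21  'gfadhhahafcad'
  #26 SA[26]=14  'gfdbfcegfadhhahafcad'
  #27 SA[27]=9  'ghaccgfdbfcegfadhhahafcad'
  #28 SA[28]=10  'haccgfdbfcegfadhhahafcad'
  #29 SA[29]=28  'hafcad'
  #30 SA[30]=26  'hahafcad'
  #31 SA[31]=0  'hcgeegbchghaccgfdbfcegfadhhahafcad'
  #32 SA[32]=8  'hghaccgfdbfcegfadhhahafcad'
  #33 SA[33]=25  'hhahafcad'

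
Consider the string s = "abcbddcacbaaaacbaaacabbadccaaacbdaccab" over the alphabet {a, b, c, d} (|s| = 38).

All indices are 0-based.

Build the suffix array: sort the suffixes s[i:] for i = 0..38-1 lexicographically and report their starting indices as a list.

sorted suffixes:
  #0 SA[0]=10  'aaaacbaaacabbadccaaacbdaccab'
  #1 SA[1]=16  'aaacabbadccaaacbdaccab'
  #2 SA[2]=11  'aaacbaaacabbadccaaacbdaccab'
  #3 SA[3]=27  'aaacbdaccab'
  #4 SA[4]=17  'aacabbadccaaacbdaccab'
  #5 SA[5]=12  'aacbaaacabbadccaaacbdaccab'
  #6 SA[6]=28  'aacbdaccab'
  #7 SA[7]=36  'ab'
  #8 SA[8]=20  'abbadccaaacbdaccab'
  #9 SA[9]=0  'abcbddcacbaaaacbaaacabbadccaaacbdaccab'
  #10 SA[10]=18  'acabbadccaaacbdaccab'
  #11 SA[11]=7  'acbaaaacbaaacabbadccaaacbdaccab'
  #12 SA[12]=13  'acbaaacabbadccaaacbdaccab'
  #13 SA[13]=29  'acbdaccab'
  #14 SA[14]=33  'accab'
  #15 SA[15]=23  'adccaaacbdaccab'
  #16 SA[16]=37  'b'
  #17 SA[17]=9  'baaaacbaaacabbadccaaacbdaccab'
  #18 SA[18]=15  'baaacabbadccaaacbdaccab'
  #19 SA[19]=22  'badccaaacbdaccab'
  #20 SA[20]=21  'bbadccaaacbdaccab'
  #21 SA[21]=1  'bcbddcacbaaaacbaaacabbadccaaacbdaccab'
  #22 SA[22]=31  'bdaccab'
  #23 SA[23]=3  'bddcacbaaaacbaaacabbadccaaacbdaccab'
  #24 SA[24]=26  'caaacbdaccab'
  #25 SA[25]=35  'cab'
  #26 SA[26]=19  'cabbadccaaacbdaccab'
  #27 SA[27]=6  'cacbaaaacbaaacabbadccaaacbdaccab'
  #28 SA[28]=8  'cbaaaacbaaacabbadccaaacbdaccab'
  #29 SA[29]=14  'cbaaacabbadccaaacbdaccab'
  #30 SA[30]=30  'cbdaccab'
  #31 SA[31]=2  'cbddcacbaaaacbaaacabbadccaaacbdaccab'
  #32 SA[32]=25  'ccaaacbdaccab'
  #33 SA[33]=34  'ccab'
  #34 SA[34]=32  'daccab'
  #35 SA[35]=5  'dcacbaaaacbaaacabbadccaaacbdaccab'
  #36 SA[36]=24  'dccaaacbdaccab'
  #37 SA[37]=4  'ddcacbaaaacbaaacabbadccaaacbdaccab'

[10, 16, 11, 27, 17, 12, 28, 36, 20, 0, 18, 7, 13, 29, 33, 23, 37, 9, 15, 22, 21, 1, 31, 3, 26, 35, 19, 6, 8, 14, 30, 2, 25, 34, 32, 5, 24, 4]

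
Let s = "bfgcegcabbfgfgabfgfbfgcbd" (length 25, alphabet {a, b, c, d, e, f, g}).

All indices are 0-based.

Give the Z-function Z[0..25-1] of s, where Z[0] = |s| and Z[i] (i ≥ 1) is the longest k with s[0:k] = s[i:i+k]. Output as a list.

[25, 0, 0, 0, 0, 0, 0, 0, 1, 3, 0, 0, 0, 0, 0, 3, 0, 0, 0, 4, 0, 0, 0, 1, 0]

Z[0]=25
i=1: i≥r, start 0; Z[1]=0
i=2: i≥r, start 0; Z[2]=0
i=3: i≥r, start 0; Z[3]=0
i=4: i≥r, start 0; Z[4]=0
i=5: i≥r, start 0; Z[5]=0
i=6: i≥r, start 0; Z[6]=0
i=7: i≥r, start 0; Z[7]=0
i=8: i≥r, start 0; Z[8]=1 extend→box=[8,9)
i=9: i≥r, start 0; Z[9]=3 extend→box=[9,12)
i=10: min(r-i=2, Z[1]=0)=0; Z[10]=0
i=11: min(r-i=1, Z[2]=0)=0; Z[11]=0
i=12: i≥r, start 0; Z[12]=0
i=13: i≥r, start 0; Z[13]=0
i=14: i≥r, start 0; Z[14]=0
i=15: i≥r, start 0; Z[15]=3 extend→box=[15,18)
i=16: min(r-i=2, Z[1]=0)=0; Z[16]=0
i=17: min(r-i=1, Z[2]=0)=0; Z[17]=0
i=18: i≥r, start 0; Z[18]=0
i=19: i≥r, start 0; Z[19]=4 extend→box=[19,23)
i=20: min(r-i=3, Z[1]=0)=0; Z[20]=0
i=21: min(r-i=2, Z[2]=0)=0; Z[21]=0
i=22: min(r-i=1, Z[3]=0)=0; Z[22]=0
i=23: i≥r, start 0; Z[23]=1 extend→box=[23,24)
i=24: i≥r, start 0; Z[24]=0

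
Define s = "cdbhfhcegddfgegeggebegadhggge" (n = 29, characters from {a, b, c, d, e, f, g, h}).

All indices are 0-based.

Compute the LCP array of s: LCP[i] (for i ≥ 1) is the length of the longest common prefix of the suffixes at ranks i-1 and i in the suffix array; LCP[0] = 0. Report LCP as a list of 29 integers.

rank | idx | suffix
   0 |  22 | adhggge
   1 |  19 | begadhggge
   2 |   2 | bhfhcegddfgegeggebegadhggge
   3 |   0 | cdbhfhcegddfgegeggebegadhggge
   4 |   6 | cegddfgegeggebegadhggge
   5 |   1 | dbhfhcegddfgegeggebegadhggge
   6 |   9 | ddfgegeggebegadhggge
   7 |  10 | dfgegeggebegadhggge
   8 |  23 | dhggge
   9 |  28 | e
  10 |  18 | ebegadhggge
  11 |  20 | egadhggge
  12 |   7 | egddfgegeggebegadhggge
  13 |  13 | egeggebegadhggge
  14 |  15 | eggebegadhggge
  15 |  11 | fgegeggebegadhggge
  16 |   4 | fhcegddfgegeggebegadhggge
  17 |  21 | gadhggge
  18 |   8 | gddfgegeggebegadhggge
  19 |  27 | ge
  20 |  17 | gebegadhggge
  21 |  12 | gegeggebegadhggge
  22 |  14 | geggebegadhggge
  23 |  26 | gge
  24 |  16 | ggebegadhggge
  25 |  25 | ggge
  26 |   5 | hcegddfgegeggebegadhggge
  27 |   3 | hfhcegddfgegeggebegadhggge
  28 |  24 | hggge

SA = [22, 19, 2, 0, 6, 1, 9, 10, 23, 28, 18, 20, 7, 13, 15, 11, 4, 21, 8, 27, 17, 12, 14, 26, 16, 25, 5, 3, 24]
i: (SA[i-1],SA[i]) lcp shared
  1: (22,19) 0 ''
  2: (19,2) 1 'b'
  3: (2,0) 0 ''
  4: (0,6) 1 'c'
  5: (6,1) 0 ''
  6: (1,9) 1 'd'
  7: (9,10) 1 'd'
  8: (10,23) 1 'd'
  9: (23,28) 0 ''
  10: (28,18) 1 'e'
  11: (18,20) 1 'e'
  12: (20,7) 2 'eg'
  13: (7,13) 2 'eg'
  14: (13,15) 2 'eg'
  15: (15,11) 0 ''
  16: (11,4) 1 'f'
  17: (4,21) 0 ''
  18: (21,8) 1 'g'
  19: (8,27) 1 'g'
  20: (27,17) 2 'ge'
  21: (17,12) 2 'ge'
  22: (12,14) 3 'geg'
  23: (14,26) 1 'g'
  24: (26,16) 3 'gge'
  25: (16,25) 2 'gg'
  26: (25,5) 0 ''
  27: (5,3) 1 'h'
  28: (3,24) 1 'h'

[0, 0, 1, 0, 1, 0, 1, 1, 1, 0, 1, 1, 2, 2, 2, 0, 1, 0, 1, 1, 2, 2, 3, 1, 3, 2, 0, 1, 1]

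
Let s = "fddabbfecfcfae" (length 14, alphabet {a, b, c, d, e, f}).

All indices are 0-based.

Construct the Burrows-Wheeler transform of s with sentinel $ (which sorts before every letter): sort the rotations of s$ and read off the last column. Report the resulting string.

edfabfedfafcc$b

rank  rotation         last
    0  $fddabbfecfcfae  e
    1  abbfecfcfae$fdd  d
    2  ae$fddabbfecfcf  f
    3  bbfecfcfae$fdda  a
    4  bfecfcfae$fddab  b
    5  cfae$fddabbfecf  f
    6  cfcfae$fddabbfe  e
    7  dabbfecfcfae$fd  d
    8  ddabbfecfcfae$f  f
    9  e$fddabbfecfcfa  a
   10  ecfcfae$fddabbf  f
   11  fae$fddabbfecfc  c
   12  fcfae$fddabbfec  c
   13  fddabbfecfcfae$  $
   14  fecfcfae$fddabb  b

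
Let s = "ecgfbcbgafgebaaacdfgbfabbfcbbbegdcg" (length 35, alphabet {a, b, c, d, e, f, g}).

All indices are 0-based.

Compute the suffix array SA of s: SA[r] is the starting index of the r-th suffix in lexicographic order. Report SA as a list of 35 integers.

rank→(start, suffix):
  0 → (13, 'aaacdfgbfabbfcbbbegdcg')
  1 → (14, 'aacdfgbfabbfcbbbegdcg')
  2 → (22, 'abbfcbbbegdcg')
  3 → (15, 'acdfgbfabbfcbbbegdcg')
  4 → (8, 'afgebaaacdfgbfabbfcbbbegdcg')
  5 → (12, 'baaacdfgbfabbfcbbbegdcg')
  6 → (27, 'bbbegdcg')
  7 → (28, 'bbegdcg')
  8 → (23, 'bbfcbbbegdcg')
  9 → (4, 'bcbgafgebaaacdfgbfabbfcbbbegdcg')
  10 → (29, 'begdcg')
  11 → (20, 'bfabbfcbbbegdcg')
  12 → (24, 'bfcbbbegdcg')
  13 → (6, 'bgafgebaaacdfgbfabbfcbbbegdcg')
  14 → (26, 'cbbbegdcg')
  15 → (5, 'cbgafgebaaacdfgbfabbfcbbbegdcg')
  16 → (16, 'cdfgbfabbfcbbbegdcg')
  17 → (33, 'cg')
  18 → (1, 'cgfbcbgafgebaaacdfgbfabbfcbbbegdcg')
  19 → (32, 'dcg')
  20 → (17, 'dfgbfabbfcbbbegdcg')
  21 → (11, 'ebaaacdfgbfabbfcbbbegdcg')
  22 → (0, 'ecgfbcbgafgebaaacdfgbfabbfcbbbegdcg')
  23 → (30, 'egdcg')
  24 → (21, 'fabbfcbbbegdcg')
  25 → (3, 'fbcbgafgebaaacdfgbfabbfcbbbegdcg')
  26 → (25, 'fcbbbegdcg')
  27 → (18, 'fgbfabbfcbbbegdcg')
  28 → (9, 'fgebaaacdfgbfabbfcbbbegdcg')
  29 → (34, 'g')
  30 → (7, 'gafgebaaacdfgbfabbfcbbbegdcg')
  31 → (19, 'gbfabbfcbbbegdcg')
  32 → (31, 'gdcg')
  33 → (10, 'gebaaacdfgbfabbfcbbbegdcg')
  34 → (2, 'gfbcbgafgebaaacdfgbfabbfcbbbegdcg')

[13, 14, 22, 15, 8, 12, 27, 28, 23, 4, 29, 20, 24, 6, 26, 5, 16, 33, 1, 32, 17, 11, 0, 30, 21, 3, 25, 18, 9, 34, 7, 19, 31, 10, 2]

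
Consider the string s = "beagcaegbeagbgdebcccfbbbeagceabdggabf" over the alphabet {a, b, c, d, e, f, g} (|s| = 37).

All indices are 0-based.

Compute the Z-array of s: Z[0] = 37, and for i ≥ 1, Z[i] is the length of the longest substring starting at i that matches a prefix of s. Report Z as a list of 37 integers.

[37, 0, 0, 0, 0, 0, 0, 0, 4, 0, 0, 0, 1, 0, 0, 0, 1, 0, 0, 0, 0, 1, 1, 5, 0, 0, 0, 0, 0, 0, 1, 0, 0, 0, 0, 1, 0]

Z[0]=37
i=1: outside box; Z[1]=0
i=2: outside box; Z[2]=0
i=3: outside box; Z[3]=0
i=4: outside box; Z[4]=0
i=5: outside box; Z[5]=0
i=6: outside box; Z[6]=0
i=7: outside box; Z[7]=0
i=8: outside box; Z[8]=4 grow→box=[8,12)
i=9: min(r-i=3, Z[1]=0)=0; Z[9]=0
i=10: min(r-i=2, Z[2]=0)=0; Z[10]=0
i=11: min(r-i=1, Z[3]=0)=0; Z[11]=0
i=12: outside box; Z[12]=1 grow→box=[12,13)
i=13: outside box; Z[13]=0
i=14: outside box; Z[14]=0
i=15: outside box; Z[15]=0
i=16: outside box; Z[16]=1 grow→box=[16,17)
i=17: outside box; Z[17]=0
i=18: outside box; Z[18]=0
i=19: outside box; Z[19]=0
i=20: outside box; Z[20]=0
i=21: outside box; Z[21]=1 grow→box=[21,22)
i=22: outside box; Z[22]=1 grow→box=[22,23)
i=23: outside box; Z[23]=5 grow→box=[23,28)
i=24: min(r-i=4, Z[1]=0)=0; Z[24]=0
i=25: min(r-i=3, Z[2]=0)=0; Z[25]=0
i=26: min(r-i=2, Z[3]=0)=0; Z[26]=0
i=27: min(r-i=1, Z[4]=0)=0; Z[27]=0
i=28: outside box; Z[28]=0
i=29: outside box; Z[29]=0
i=30: outside box; Z[30]=1 grow→box=[30,31)
i=31: outside box; Z[31]=0
i=32: outside box; Z[32]=0
i=33: outside box; Z[33]=0
i=34: outside box; Z[34]=0
i=35: outside box; Z[35]=1 grow→box=[35,36)
i=36: outside box; Z[36]=0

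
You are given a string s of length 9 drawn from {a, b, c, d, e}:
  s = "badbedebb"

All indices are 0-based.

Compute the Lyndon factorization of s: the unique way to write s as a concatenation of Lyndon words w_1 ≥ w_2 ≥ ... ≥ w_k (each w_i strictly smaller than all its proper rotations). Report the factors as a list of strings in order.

emit factor 1: 'b' (i=0, period=1)
emit factor 2: 'adbedebb' (i=1, period=8)

["b", "adbedebb"]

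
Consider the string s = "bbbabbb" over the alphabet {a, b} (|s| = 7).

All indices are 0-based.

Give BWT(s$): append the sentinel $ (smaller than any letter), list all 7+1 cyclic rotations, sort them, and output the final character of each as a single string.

bbbbbba$

rank  rotation  last
    0  $bbbabbb  b
    1  abbb$bbb  b
    2  b$bbbabb  b
    3  babbb$bb  b
    4  bb$bbbab  b
    5  bbabbb$b  b
    6  bbb$bbba  a
    7  bbbabbb$  $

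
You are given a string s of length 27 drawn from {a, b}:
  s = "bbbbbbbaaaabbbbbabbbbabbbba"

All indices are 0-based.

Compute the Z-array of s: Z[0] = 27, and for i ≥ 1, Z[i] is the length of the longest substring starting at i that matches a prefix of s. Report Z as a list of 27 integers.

[27, 6, 5, 4, 3, 2, 1, 0, 0, 0, 0, 5, 4, 3, 2, 1, 0, 4, 3, 2, 1, 0, 4, 3, 2, 1, 0]

Z[0]=27
i=1: fresh scan; Z[1]=6 scan→box=[1,7)
i=2: min(r-i=5, Z[1]=6)=5; Z[2]=5
i=3: min(r-i=4, Z[2]=5)=4; Z[3]=4
i=4: min(r-i=3, Z[3]=4)=3; Z[4]=3
i=5: min(r-i=2, Z[4]=3)=2; Z[5]=2
i=6: min(r-i=1, Z[5]=2)=1; Z[6]=1
i=7: fresh scan; Z[7]=0
i=8: fresh scan; Z[8]=0
i=9: fresh scan; Z[9]=0
i=10: fresh scan; Z[10]=0
i=11: fresh scan; Z[11]=5 scan→box=[11,16)
i=12: min(r-i=4, Z[1]=6)=4; Z[12]=4
i=13: min(r-i=3, Z[2]=5)=3; Z[13]=3
i=14: min(r-i=2, Z[3]=4)=2; Z[14]=2
i=15: min(r-i=1, Z[4]=3)=1; Z[15]=1
i=16: fresh scan; Z[16]=0
i=17: fresh scan; Z[17]=4 scan→box=[17,21)
i=18: min(r-i=3, Z[1]=6)=3; Z[18]=3
i=19: min(r-i=2, Z[2]=5)=2; Z[19]=2
i=20: min(r-i=1, Z[3]=4)=1; Z[20]=1
i=21: fresh scan; Z[21]=0
i=22: fresh scan; Z[22]=4 scan→box=[22,26)
i=23: min(r-i=3, Z[1]=6)=3; Z[23]=3
i=24: min(r-i=2, Z[2]=5)=2; Z[24]=2
i=25: min(r-i=1, Z[3]=4)=1; Z[25]=1
i=26: fresh scan; Z[26]=0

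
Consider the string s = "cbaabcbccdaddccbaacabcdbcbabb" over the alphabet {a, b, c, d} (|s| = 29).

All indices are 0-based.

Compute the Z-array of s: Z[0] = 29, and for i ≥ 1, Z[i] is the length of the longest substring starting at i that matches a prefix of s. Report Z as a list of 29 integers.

[29, 0, 0, 0, 0, 2, 0, 1, 1, 0, 0, 0, 0, 1, 4, 0, 0, 0, 1, 0, 0, 1, 0, 0, 3, 0, 0, 0, 0]

Z[0]=29
i=1: outside box; Z[1]=0
i=2: outside box; Z[2]=0
i=3: outside box; Z[3]=0
i=4: outside box; Z[4]=0
i=5: outside box; Z[5]=2 grow→box=[5,7)
i=6: min(r-i=1, Z[1]=0)=0; Z[6]=0
i=7: outside box; Z[7]=1 grow→box=[7,8)
i=8: outside box; Z[8]=1 grow→box=[8,9)
i=9: outside box; Z[9]=0
i=10: outside box; Z[10]=0
i=11: outside box; Z[11]=0
i=12: outside box; Z[12]=0
i=13: outside box; Z[13]=1 grow→box=[13,14)
i=14: outside box; Z[14]=4 grow→box=[14,18)
i=15: min(r-i=3, Z[1]=0)=0; Z[15]=0
i=16: min(r-i=2, Z[2]=0)=0; Z[16]=0
i=17: min(r-i=1, Z[3]=0)=0; Z[17]=0
i=18: outside box; Z[18]=1 grow→box=[18,19)
i=19: outside box; Z[19]=0
i=20: outside box; Z[20]=0
i=21: outside box; Z[21]=1 grow→box=[21,22)
i=22: outside box; Z[22]=0
i=23: outside box; Z[23]=0
i=24: outside box; Z[24]=3 grow→box=[24,27)
i=25: min(r-i=2, Z[1]=0)=0; Z[25]=0
i=26: min(r-i=1, Z[2]=0)=0; Z[26]=0
i=27: outside box; Z[27]=0
i=28: outside box; Z[28]=0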